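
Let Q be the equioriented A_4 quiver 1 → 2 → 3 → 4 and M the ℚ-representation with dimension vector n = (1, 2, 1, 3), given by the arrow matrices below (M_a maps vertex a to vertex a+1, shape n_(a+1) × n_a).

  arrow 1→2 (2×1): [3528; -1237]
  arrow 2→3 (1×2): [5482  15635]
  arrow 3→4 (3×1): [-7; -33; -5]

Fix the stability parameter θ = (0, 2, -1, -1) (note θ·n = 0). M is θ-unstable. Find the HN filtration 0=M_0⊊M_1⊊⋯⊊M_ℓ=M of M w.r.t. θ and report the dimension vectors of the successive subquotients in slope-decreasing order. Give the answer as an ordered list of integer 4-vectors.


Via rank(M_{q-1}∘⋯∘M_p): M ≅ I[1,4], I[2,2], I[4,4]^2.
μ_θ-semistable layers: μ^(1)=2; μ^(2)=0; μ^(3)=-1

((0, 1, 0, 0); (1, 1, 1, 1); (0, 0, 0, 2))


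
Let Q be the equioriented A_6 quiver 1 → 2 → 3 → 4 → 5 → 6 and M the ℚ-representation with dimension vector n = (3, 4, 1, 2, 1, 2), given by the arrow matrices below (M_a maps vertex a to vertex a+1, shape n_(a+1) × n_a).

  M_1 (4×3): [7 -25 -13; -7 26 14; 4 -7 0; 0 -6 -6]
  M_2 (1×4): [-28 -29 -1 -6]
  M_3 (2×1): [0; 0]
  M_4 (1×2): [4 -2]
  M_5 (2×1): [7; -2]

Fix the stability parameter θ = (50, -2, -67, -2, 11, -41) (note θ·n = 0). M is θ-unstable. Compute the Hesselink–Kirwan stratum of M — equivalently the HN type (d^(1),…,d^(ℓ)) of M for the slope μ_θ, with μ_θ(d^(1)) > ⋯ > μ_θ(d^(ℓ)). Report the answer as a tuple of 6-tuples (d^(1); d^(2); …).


Via rank(M_{q-1}∘⋯∘M_p): M ≅ I[1,2]^2, I[1,3], I[2,2], I[4,4], I[4,6], I[6,6].
μ_θ-semistable layers: μ^(1)=24; μ^(2)=-2; μ^(3)=-19/3; μ^(4)=-32/3; μ^(5)=-41

((2, 2, 0, 0, 0, 0); (0, 1, 0, 1, 0, 0); (1, 1, 1, 0, 0, 0); (0, 0, 0, 1, 1, 1); (0, 0, 0, 0, 0, 1))


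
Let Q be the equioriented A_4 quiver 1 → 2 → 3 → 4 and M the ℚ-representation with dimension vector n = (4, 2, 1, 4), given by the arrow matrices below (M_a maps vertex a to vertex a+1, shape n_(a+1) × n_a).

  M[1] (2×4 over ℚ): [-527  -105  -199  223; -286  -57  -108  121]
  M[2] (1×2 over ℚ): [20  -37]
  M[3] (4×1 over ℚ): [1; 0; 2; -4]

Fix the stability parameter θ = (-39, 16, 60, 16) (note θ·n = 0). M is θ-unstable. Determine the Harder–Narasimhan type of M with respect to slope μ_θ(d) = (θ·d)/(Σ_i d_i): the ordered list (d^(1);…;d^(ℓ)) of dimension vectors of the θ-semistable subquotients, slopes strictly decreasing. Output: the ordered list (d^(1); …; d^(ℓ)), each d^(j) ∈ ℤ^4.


Via rank(M_{q-1}∘⋯∘M_p): M ≅ I[1,1]^2, I[1,2], I[1,4], I[4,4]^3.
μ_θ-semistable layers: μ^(1)=38; μ^(2)=16; μ^(3)=-39

((0, 0, 1, 1); (0, 2, 0, 3); (4, 0, 0, 0))


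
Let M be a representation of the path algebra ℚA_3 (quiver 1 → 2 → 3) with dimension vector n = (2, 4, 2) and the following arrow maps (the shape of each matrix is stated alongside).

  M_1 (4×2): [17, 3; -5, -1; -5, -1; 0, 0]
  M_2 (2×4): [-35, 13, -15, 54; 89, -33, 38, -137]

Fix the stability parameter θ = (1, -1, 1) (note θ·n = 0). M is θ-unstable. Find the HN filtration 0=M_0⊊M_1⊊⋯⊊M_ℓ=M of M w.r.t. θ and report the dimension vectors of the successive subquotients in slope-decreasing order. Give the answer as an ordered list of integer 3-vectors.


Interval decomposition of M: I[1,3]^2, I[2,2]^2.
HN type (ℓ=3): μ^(1)=1; μ^(2)=0; μ^(3)=-1

((0, 0, 2); (2, 2, 0); (0, 2, 0))


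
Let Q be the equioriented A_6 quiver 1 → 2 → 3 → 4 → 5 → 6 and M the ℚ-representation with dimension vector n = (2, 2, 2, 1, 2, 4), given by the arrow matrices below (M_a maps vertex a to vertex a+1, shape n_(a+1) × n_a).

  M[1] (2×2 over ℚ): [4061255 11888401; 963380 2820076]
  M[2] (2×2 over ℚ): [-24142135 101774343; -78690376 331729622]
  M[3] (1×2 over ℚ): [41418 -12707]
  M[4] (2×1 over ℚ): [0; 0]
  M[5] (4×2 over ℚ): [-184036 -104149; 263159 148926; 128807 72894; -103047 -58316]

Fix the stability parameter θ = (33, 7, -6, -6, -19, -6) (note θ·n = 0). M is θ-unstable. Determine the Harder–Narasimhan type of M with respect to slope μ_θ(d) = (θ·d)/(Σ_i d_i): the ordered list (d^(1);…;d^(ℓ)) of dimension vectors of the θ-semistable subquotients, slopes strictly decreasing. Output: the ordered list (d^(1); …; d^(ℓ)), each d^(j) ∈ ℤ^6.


Barcode: M ≅ I[1,1], I[1,4], I[2,3], I[5,6]^2, I[6,6]^2. HN layers by μ_θ (5 steps, strictly decreasing):
  μ^(1)=33; μ^(2)=7; μ^(3)=1/2; μ^(4)=-6; μ^(5)=-19

((1, 0, 0, 0, 0, 0); (1, 1, 1, 1, 0, 0); (0, 1, 1, 0, 0, 0); (0, 0, 0, 0, 0, 4); (0, 0, 0, 0, 2, 0))


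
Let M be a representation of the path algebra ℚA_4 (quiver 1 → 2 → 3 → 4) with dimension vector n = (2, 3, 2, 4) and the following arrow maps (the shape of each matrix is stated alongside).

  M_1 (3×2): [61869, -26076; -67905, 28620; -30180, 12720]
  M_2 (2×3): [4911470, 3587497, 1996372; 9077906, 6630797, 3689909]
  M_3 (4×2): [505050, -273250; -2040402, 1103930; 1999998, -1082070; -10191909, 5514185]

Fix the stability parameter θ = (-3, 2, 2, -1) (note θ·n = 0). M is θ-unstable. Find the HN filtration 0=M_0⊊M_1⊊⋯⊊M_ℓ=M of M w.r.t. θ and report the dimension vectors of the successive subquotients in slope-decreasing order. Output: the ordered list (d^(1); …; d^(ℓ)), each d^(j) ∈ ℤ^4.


Interval decomposition of M: I[1,1], I[1,3], I[2,2], I[2,4], I[4,4]^3.
HN type (ℓ=4): μ^(1)=2; μ^(2)=1; μ^(3)=-1; μ^(4)=-3

((0, 2, 1, 0); (0, 1, 1, 1); (0, 0, 0, 3); (2, 0, 0, 0))


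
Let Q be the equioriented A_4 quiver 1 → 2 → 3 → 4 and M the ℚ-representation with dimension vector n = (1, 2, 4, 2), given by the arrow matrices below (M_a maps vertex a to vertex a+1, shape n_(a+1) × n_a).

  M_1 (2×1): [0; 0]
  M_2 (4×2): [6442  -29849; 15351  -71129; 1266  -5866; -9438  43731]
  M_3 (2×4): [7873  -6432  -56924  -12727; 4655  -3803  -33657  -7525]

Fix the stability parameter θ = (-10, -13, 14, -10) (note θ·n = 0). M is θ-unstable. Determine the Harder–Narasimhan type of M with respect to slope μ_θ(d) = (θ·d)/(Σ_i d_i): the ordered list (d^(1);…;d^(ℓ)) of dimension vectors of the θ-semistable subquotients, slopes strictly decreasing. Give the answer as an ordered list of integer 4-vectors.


Via rank(M_{q-1}∘⋯∘M_p): M ≅ I[1,1], I[2,4]^2, I[3,3]^2.
μ_θ-semistable layers: μ^(1)=14; μ^(2)=2; μ^(3)=-10; μ^(4)=-13

((0, 0, 2, 0); (0, 0, 2, 2); (1, 0, 0, 0); (0, 2, 0, 0))


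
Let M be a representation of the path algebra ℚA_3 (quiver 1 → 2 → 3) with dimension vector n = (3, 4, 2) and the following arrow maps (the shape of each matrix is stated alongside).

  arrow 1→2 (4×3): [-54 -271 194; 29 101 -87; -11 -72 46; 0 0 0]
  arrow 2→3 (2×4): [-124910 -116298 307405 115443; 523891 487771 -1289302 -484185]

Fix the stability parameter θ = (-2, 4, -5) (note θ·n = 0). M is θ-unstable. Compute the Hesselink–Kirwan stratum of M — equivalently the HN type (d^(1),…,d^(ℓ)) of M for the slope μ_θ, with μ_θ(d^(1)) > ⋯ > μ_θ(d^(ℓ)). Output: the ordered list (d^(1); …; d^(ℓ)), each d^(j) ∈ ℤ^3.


Barcode: M ≅ I[1,2], I[1,3]^2, I[2,2]. HN layers by μ_θ (3 steps, strictly decreasing):
  μ^(1)=4; μ^(2)=-1/2; μ^(3)=-2

((0, 2, 0); (0, 2, 2); (3, 0, 0))


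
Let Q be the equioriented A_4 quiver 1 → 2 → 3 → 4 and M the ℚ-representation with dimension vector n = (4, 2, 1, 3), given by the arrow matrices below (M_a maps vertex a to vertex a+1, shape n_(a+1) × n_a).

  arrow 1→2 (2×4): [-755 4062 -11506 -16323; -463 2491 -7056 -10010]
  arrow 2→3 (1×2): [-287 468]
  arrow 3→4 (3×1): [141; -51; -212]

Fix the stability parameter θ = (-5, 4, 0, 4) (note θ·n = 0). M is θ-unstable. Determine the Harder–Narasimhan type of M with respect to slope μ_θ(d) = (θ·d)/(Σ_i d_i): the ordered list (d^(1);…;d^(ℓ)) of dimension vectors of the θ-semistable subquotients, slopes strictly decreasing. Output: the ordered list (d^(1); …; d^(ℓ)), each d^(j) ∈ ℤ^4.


Barcode: M ≅ I[1,1]^2, I[1,2], I[1,4], I[4,4]^2. HN layers by μ_θ (3 steps, strictly decreasing):
  μ^(1)=4; μ^(2)=2; μ^(3)=-5

((0, 1, 0, 3); (0, 1, 1, 0); (4, 0, 0, 0))


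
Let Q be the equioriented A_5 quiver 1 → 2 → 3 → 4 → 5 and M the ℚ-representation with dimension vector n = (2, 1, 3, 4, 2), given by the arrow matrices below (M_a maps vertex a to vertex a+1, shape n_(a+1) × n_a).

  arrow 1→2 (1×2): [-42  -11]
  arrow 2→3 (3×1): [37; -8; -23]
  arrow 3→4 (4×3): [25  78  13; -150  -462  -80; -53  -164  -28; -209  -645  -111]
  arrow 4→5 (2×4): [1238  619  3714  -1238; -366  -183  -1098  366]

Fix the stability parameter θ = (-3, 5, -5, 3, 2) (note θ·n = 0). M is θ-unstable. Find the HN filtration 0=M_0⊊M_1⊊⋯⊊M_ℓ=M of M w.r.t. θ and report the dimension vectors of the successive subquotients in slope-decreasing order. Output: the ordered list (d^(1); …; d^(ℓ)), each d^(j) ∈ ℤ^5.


Via rank(M_{q-1}∘⋯∘M_p): M ≅ I[1,1], I[1,4], I[3,4]^2, I[4,5], I[5,5].
μ_θ-semistable layers: μ^(1)=3; μ^(2)=5/2; μ^(3)=2; μ^(4)=0; μ^(5)=-3; μ^(6)=-5

((0, 0, 0, 3, 0); (0, 0, 0, 1, 1); (0, 0, 0, 0, 1); (0, 1, 1, 0, 0); (2, 0, 0, 0, 0); (0, 0, 2, 0, 0))


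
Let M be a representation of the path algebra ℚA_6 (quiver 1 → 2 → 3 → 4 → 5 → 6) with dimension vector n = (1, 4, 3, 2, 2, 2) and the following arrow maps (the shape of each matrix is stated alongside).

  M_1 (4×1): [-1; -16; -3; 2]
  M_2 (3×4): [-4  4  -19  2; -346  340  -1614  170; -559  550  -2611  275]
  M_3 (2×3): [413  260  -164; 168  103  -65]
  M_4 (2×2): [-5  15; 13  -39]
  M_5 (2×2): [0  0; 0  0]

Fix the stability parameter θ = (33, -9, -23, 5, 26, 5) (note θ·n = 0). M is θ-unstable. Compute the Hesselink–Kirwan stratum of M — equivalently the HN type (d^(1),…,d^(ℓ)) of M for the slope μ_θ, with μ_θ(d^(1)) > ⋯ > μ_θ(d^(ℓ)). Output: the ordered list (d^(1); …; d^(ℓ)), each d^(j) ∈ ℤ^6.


Barcode: M ≅ I[1,5], I[2,2]^2, I[2,4], I[3,3], I[5,5], I[6,6]^2. HN layers by μ_θ (6 steps, strictly decreasing):
  μ^(1)=26; μ^(2)=5; μ^(3)=1/3; μ^(4)=-9; μ^(5)=-16; μ^(6)=-23

((0, 0, 0, 0, 2, 0); (0, 0, 0, 2, 0, 2); (1, 1, 1, 0, 0, 0); (0, 2, 0, 0, 0, 0); (0, 1, 1, 0, 0, 0); (0, 0, 1, 0, 0, 0))


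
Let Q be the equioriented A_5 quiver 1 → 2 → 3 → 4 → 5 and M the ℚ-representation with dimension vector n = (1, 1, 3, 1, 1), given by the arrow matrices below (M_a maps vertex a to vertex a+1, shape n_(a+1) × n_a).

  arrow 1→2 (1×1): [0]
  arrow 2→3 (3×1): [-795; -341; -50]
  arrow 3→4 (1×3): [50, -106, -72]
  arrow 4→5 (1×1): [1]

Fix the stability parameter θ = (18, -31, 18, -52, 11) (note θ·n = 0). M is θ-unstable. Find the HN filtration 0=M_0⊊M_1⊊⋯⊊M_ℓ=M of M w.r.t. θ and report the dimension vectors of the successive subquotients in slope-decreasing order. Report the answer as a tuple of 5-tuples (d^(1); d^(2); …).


Barcode: M ≅ I[1,1], I[2,5], I[3,3]^2. HN layers by μ_θ (4 steps, strictly decreasing):
  μ^(1)=18; μ^(2)=11; μ^(3)=-17; μ^(4)=-31

((1, 0, 2, 0, 0); (0, 0, 0, 0, 1); (0, 0, 1, 1, 0); (0, 1, 0, 0, 0))


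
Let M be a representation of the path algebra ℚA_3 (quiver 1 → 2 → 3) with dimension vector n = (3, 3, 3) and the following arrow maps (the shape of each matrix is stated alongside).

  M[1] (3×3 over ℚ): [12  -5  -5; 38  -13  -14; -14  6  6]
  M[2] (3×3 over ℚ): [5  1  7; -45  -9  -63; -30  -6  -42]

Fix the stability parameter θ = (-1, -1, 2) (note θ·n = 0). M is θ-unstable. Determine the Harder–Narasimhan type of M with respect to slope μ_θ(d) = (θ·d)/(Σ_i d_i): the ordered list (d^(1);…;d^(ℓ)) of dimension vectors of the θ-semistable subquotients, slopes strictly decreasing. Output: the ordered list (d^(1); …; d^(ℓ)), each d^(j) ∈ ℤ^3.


Via rank(M_{q-1}∘⋯∘M_p): M ≅ I[1,2]^2, I[1,3], I[3,3]^2.
μ_θ-semistable layers: μ^(1)=2; μ^(2)=-1

((0, 0, 3); (3, 3, 0))


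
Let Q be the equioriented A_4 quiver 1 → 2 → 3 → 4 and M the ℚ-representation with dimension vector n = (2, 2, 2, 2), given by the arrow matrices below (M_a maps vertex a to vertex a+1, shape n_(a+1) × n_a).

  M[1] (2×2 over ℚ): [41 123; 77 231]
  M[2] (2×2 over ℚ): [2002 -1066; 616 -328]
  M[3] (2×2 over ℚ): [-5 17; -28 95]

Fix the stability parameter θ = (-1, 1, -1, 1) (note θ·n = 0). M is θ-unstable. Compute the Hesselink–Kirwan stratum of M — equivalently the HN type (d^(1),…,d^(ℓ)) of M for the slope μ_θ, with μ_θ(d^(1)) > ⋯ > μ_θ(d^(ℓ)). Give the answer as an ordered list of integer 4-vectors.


Via rank(M_{q-1}∘⋯∘M_p): M ≅ I[1,1], I[1,2], I[2,4], I[3,4].
μ_θ-semistable layers: μ^(1)=1; μ^(2)=0; μ^(3)=-1

((0, 1, 0, 2); (0, 1, 1, 0); (2, 0, 1, 0))


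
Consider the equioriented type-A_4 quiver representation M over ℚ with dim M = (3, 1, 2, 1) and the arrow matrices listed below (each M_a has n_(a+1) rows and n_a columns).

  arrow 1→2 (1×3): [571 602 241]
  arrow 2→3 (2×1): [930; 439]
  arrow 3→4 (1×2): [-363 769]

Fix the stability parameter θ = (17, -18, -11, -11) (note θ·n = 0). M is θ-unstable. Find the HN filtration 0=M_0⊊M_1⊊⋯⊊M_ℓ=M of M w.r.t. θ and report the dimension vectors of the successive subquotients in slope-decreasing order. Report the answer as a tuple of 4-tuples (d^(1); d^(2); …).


Barcode: M ≅ I[1,1]^2, I[1,4], I[3,3]. HN layers by μ_θ (3 steps, strictly decreasing):
  μ^(1)=17; μ^(2)=-23/4; μ^(3)=-11

((2, 0, 0, 0); (1, 1, 1, 1); (0, 0, 1, 0))


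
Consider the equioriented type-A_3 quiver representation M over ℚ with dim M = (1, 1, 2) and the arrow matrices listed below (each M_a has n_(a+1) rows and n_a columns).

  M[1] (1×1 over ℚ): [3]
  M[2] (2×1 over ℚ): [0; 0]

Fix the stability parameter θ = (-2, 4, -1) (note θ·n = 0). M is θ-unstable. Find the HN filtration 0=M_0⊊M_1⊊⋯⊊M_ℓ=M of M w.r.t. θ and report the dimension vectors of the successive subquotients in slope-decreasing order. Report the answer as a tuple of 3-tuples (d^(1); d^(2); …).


Barcode: M ≅ I[1,2], I[3,3]^2. HN layers by μ_θ (3 steps, strictly decreasing):
  μ^(1)=4; μ^(2)=-1; μ^(3)=-2

((0, 1, 0); (0, 0, 2); (1, 0, 0))


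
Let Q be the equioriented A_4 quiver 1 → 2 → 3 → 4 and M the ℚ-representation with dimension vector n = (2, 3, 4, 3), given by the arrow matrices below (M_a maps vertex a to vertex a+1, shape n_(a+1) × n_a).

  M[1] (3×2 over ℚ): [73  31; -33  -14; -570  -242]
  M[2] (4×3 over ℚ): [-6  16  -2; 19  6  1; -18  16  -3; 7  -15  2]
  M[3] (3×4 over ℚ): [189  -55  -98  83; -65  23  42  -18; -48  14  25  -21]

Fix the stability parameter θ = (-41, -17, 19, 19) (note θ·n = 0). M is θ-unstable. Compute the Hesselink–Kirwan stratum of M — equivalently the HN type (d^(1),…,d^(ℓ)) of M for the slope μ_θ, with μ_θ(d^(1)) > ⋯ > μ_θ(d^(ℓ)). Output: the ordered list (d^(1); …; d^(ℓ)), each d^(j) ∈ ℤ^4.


Barcode: M ≅ I[1,4]^2, I[2,4], I[3,3]. HN layers by μ_θ (3 steps, strictly decreasing):
  μ^(1)=19; μ^(2)=-17; μ^(3)=-41

((0, 0, 4, 3); (0, 3, 0, 0); (2, 0, 0, 0))


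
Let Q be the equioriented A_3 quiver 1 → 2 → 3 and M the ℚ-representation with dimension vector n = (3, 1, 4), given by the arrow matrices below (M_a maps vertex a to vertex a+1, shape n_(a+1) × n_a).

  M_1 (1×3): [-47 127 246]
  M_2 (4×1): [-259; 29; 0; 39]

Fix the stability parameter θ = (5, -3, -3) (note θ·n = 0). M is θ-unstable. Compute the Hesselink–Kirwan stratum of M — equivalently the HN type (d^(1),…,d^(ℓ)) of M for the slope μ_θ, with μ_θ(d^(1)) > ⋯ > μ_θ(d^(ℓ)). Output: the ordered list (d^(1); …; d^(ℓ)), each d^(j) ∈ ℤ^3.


Via rank(M_{q-1}∘⋯∘M_p): M ≅ I[1,1]^2, I[1,3], I[3,3]^3.
μ_θ-semistable layers: μ^(1)=5; μ^(2)=-1/3; μ^(3)=-3

((2, 0, 0); (1, 1, 1); (0, 0, 3))


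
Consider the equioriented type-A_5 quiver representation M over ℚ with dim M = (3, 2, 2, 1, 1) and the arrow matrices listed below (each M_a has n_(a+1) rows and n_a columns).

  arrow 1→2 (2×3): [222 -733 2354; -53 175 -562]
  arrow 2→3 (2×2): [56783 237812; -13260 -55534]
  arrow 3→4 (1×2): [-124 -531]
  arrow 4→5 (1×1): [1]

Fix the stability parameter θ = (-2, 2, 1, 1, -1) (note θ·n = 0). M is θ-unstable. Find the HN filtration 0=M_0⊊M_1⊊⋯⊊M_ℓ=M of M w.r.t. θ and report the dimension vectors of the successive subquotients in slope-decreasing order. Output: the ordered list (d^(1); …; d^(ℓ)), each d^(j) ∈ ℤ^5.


Via rank(M_{q-1}∘⋯∘M_p): M ≅ I[1,1], I[1,3], I[1,5].
μ_θ-semistable layers: μ^(1)=3/2; μ^(2)=3/4; μ^(3)=-2

((0, 1, 1, 0, 0); (0, 1, 1, 1, 1); (3, 0, 0, 0, 0))


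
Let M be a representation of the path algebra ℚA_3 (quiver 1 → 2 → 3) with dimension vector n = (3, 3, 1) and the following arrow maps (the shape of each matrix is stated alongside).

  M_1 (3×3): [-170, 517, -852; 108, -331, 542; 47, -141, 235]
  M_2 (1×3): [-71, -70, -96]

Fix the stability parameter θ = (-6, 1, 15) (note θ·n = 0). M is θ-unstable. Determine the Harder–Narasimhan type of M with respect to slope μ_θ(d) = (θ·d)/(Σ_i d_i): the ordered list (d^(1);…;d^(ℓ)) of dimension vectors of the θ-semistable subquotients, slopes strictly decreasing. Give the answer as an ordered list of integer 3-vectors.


Via rank(M_{q-1}∘⋯∘M_p): M ≅ I[1,1], I[1,2], I[1,3], I[2,2].
μ_θ-semistable layers: μ^(1)=15; μ^(2)=1; μ^(3)=-6

((0, 0, 1); (0, 3, 0); (3, 0, 0))


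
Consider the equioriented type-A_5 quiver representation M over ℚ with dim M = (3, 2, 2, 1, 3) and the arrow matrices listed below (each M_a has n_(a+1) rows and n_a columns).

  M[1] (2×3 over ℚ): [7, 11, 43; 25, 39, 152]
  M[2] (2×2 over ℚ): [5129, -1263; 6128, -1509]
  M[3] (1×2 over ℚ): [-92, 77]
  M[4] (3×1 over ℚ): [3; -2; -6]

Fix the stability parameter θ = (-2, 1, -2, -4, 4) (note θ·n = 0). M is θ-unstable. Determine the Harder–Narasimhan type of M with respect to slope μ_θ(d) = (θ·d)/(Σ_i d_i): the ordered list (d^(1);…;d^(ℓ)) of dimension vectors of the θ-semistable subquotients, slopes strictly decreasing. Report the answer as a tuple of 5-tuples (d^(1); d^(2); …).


Via rank(M_{q-1}∘⋯∘M_p): M ≅ I[1,1], I[1,3], I[1,5], I[5,5]^2.
μ_θ-semistable layers: μ^(1)=4; μ^(2)=-1/2; μ^(3)=-5/3; μ^(4)=-2

((0, 0, 0, 0, 3); (0, 1, 1, 0, 0); (0, 1, 1, 1, 0); (3, 0, 0, 0, 0))


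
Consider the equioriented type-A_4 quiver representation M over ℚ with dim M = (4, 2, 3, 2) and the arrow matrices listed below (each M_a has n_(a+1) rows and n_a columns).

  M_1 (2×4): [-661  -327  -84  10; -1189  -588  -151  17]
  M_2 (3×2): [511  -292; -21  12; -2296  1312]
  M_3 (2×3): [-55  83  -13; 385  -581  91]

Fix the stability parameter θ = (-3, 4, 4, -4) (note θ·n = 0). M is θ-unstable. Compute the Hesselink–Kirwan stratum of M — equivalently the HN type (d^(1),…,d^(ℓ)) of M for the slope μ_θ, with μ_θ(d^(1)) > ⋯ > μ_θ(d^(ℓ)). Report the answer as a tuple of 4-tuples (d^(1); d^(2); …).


Interval decomposition of M: I[1,1]^2, I[1,2], I[1,3], I[3,3], I[3,4], I[4,4].
HN type (ℓ=4): μ^(1)=4; μ^(2)=0; μ^(3)=-3; μ^(4)=-4

((0, 2, 2, 0); (0, 0, 1, 1); (4, 0, 0, 0); (0, 0, 0, 1))


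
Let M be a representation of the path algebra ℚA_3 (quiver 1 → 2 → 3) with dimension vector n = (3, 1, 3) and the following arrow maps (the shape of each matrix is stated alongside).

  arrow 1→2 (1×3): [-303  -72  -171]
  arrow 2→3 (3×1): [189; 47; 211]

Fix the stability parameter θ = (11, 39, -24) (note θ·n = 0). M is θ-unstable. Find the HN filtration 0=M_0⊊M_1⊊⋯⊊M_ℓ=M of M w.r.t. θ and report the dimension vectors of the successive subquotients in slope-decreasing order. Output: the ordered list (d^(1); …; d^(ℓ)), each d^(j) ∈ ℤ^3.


Via rank(M_{q-1}∘⋯∘M_p): M ≅ I[1,1]^2, I[1,3], I[3,3]^2.
μ_θ-semistable layers: μ^(1)=11; μ^(2)=26/3; μ^(3)=-24

((2, 0, 0); (1, 1, 1); (0, 0, 2))


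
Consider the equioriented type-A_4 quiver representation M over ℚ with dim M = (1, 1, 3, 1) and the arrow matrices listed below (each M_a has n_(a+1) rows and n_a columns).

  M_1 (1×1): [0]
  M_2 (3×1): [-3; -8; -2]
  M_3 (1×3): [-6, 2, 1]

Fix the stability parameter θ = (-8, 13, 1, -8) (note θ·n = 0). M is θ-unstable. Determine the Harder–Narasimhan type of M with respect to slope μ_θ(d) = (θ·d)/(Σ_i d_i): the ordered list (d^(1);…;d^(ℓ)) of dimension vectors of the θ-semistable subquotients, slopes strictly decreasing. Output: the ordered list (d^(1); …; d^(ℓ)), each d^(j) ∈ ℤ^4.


Interval decomposition of M: I[1,1], I[2,3], I[3,3], I[3,4].
HN type (ℓ=4): μ^(1)=7; μ^(2)=1; μ^(3)=-7/2; μ^(4)=-8

((0, 1, 1, 0); (0, 0, 1, 0); (0, 0, 1, 1); (1, 0, 0, 0))


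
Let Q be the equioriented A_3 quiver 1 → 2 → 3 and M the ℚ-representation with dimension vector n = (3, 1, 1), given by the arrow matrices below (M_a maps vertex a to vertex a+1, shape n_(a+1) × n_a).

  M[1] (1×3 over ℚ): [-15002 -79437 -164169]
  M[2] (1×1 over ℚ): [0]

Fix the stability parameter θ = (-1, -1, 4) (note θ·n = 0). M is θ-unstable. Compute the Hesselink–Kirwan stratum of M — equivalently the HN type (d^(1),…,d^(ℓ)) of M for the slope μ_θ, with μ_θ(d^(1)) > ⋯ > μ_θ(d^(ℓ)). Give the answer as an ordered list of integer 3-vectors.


Barcode: M ≅ I[1,1]^2, I[1,2], I[3,3]. HN layers by μ_θ (2 steps, strictly decreasing):
  μ^(1)=4; μ^(2)=-1

((0, 0, 1); (3, 1, 0))


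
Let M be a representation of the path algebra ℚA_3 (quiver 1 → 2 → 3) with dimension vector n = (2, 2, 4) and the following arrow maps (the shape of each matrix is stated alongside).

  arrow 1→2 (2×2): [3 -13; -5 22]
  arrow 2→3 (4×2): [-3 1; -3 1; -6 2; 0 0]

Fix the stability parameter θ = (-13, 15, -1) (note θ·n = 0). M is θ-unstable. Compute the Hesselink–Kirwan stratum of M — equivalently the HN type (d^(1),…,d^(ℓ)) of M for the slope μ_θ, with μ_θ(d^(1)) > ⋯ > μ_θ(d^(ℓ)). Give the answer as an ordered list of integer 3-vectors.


Interval decomposition of M: I[1,2], I[1,3], I[3,3]^3.
HN type (ℓ=4): μ^(1)=15; μ^(2)=7; μ^(3)=-1; μ^(4)=-13

((0, 1, 0); (0, 1, 1); (0, 0, 3); (2, 0, 0))


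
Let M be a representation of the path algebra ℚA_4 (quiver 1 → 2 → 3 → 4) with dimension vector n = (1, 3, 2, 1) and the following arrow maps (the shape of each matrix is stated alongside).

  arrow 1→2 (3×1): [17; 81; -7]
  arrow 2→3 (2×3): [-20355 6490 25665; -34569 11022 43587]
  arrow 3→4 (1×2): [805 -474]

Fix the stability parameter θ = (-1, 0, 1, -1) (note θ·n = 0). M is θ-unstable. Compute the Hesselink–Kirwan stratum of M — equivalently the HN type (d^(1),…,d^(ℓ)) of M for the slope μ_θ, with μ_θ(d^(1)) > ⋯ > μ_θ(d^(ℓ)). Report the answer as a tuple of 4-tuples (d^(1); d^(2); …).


Interval decomposition of M: I[1,2], I[2,2], I[2,4], I[3,3].
HN type (ℓ=3): μ^(1)=1; μ^(2)=0; μ^(3)=-1

((0, 0, 1, 0); (0, 3, 1, 1); (1, 0, 0, 0))


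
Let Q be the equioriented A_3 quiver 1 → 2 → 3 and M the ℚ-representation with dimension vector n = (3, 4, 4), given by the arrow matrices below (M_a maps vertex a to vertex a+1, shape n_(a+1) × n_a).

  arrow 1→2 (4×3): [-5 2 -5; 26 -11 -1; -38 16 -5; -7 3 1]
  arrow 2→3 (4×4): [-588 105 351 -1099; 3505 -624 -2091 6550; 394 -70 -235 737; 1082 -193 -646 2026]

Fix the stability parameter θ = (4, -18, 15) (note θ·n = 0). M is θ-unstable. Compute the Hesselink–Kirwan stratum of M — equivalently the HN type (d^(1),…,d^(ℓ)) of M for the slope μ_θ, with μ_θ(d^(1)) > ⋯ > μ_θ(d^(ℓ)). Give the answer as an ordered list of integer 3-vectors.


Interval decomposition of M: I[1,3]^3, I[2,3].
HN type (ℓ=3): μ^(1)=15; μ^(2)=-7; μ^(3)=-18

((0, 0, 4); (3, 3, 0); (0, 1, 0))


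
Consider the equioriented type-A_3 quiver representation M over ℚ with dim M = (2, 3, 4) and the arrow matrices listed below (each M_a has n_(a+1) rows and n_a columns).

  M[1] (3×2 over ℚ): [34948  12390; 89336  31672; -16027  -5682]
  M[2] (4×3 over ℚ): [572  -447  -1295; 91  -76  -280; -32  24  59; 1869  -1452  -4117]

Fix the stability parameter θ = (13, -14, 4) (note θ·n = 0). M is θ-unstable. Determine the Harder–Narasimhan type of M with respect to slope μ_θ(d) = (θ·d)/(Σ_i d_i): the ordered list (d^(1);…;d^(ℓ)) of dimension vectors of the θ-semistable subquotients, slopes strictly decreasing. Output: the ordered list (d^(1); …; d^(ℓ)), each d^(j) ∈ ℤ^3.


Barcode: M ≅ I[1,3]^2, I[2,3], I[3,3]. HN layers by μ_θ (3 steps, strictly decreasing):
  μ^(1)=4; μ^(2)=-1/2; μ^(3)=-14

((0, 0, 4); (2, 2, 0); (0, 1, 0))


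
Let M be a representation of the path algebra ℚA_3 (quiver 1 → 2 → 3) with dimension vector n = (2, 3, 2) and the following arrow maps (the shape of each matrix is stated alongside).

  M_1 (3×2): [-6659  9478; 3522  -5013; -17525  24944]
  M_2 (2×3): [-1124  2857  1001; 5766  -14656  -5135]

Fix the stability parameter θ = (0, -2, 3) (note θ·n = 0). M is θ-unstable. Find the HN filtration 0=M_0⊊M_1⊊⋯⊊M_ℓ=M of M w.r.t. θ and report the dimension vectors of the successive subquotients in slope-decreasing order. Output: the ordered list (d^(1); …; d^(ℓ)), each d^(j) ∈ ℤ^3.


Via rank(M_{q-1}∘⋯∘M_p): M ≅ I[1,3]^2, I[2,2].
μ_θ-semistable layers: μ^(1)=3; μ^(2)=-1; μ^(3)=-2

((0, 0, 2); (2, 2, 0); (0, 1, 0))


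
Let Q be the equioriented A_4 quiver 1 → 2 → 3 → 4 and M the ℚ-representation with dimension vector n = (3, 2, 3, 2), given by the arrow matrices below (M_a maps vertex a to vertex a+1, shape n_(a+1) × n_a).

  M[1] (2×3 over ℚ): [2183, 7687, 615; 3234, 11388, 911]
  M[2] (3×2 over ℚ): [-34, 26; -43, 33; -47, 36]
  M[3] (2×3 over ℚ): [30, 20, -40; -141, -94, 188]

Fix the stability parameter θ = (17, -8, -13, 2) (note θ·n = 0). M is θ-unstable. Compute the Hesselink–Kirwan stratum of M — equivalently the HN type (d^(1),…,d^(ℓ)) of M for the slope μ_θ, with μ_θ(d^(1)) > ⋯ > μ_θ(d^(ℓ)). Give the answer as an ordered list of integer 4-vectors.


Barcode: M ≅ I[1,1], I[1,3]^2, I[3,4], I[4,4]. HN layers by μ_θ (4 steps, strictly decreasing):
  μ^(1)=17; μ^(2)=2; μ^(3)=-4/3; μ^(4)=-13

((1, 0, 0, 0); (0, 0, 0, 2); (2, 2, 2, 0); (0, 0, 1, 0))


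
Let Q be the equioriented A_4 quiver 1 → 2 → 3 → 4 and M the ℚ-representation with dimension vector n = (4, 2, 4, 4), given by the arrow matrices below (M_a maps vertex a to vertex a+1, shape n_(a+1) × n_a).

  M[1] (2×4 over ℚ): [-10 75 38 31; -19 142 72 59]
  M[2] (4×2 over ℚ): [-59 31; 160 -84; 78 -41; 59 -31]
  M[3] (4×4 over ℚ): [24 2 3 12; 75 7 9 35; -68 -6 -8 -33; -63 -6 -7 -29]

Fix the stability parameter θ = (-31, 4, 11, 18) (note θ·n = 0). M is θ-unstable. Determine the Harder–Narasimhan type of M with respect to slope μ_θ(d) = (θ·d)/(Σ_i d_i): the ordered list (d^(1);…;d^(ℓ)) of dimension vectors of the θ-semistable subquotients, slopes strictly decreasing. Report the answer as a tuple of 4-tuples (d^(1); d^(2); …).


Interval decomposition of M: I[1,1]^2, I[1,4]^2, I[3,4]^2.
HN type (ℓ=4): μ^(1)=18; μ^(2)=11; μ^(3)=4; μ^(4)=-31

((0, 0, 0, 4); (0, 0, 4, 0); (0, 2, 0, 0); (4, 0, 0, 0))


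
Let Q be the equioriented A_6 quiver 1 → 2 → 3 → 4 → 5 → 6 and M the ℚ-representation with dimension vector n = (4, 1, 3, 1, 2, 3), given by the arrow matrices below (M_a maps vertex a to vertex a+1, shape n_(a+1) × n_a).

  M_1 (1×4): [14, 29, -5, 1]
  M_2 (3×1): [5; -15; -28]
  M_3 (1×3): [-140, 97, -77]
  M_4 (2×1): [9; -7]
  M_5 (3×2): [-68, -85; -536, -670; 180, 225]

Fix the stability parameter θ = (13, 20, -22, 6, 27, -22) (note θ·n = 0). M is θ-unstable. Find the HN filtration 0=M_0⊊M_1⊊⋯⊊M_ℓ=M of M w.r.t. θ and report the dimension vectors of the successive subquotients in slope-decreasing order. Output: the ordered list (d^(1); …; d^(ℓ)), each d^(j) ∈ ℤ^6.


Barcode: M ≅ I[1,1]^3, I[1,6], I[3,3]^2, I[5,5], I[6,6]^2. HN layers by μ_θ (4 steps, strictly decreasing):
  μ^(1)=27; μ^(2)=13; μ^(3)=11/3; μ^(4)=-22

((0, 0, 0, 0, 1, 0); (3, 0, 0, 0, 0, 0); (1, 1, 1, 1, 1, 1); (0, 0, 2, 0, 0, 2))


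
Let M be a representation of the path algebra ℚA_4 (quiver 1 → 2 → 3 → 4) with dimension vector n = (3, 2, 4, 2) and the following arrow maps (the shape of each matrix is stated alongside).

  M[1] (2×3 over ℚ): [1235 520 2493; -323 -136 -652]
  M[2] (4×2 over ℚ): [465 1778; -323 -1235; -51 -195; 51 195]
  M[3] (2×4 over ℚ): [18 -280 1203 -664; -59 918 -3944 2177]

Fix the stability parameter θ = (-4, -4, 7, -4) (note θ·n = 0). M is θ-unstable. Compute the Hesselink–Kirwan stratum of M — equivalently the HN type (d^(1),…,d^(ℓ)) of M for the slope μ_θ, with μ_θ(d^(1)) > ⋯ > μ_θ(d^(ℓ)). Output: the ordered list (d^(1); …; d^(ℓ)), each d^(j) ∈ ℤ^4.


Barcode: M ≅ I[1,1], I[1,4]^2, I[3,3]^2. HN layers by μ_θ (3 steps, strictly decreasing):
  μ^(1)=7; μ^(2)=3/2; μ^(3)=-4

((0, 0, 2, 0); (0, 0, 2, 2); (3, 2, 0, 0))


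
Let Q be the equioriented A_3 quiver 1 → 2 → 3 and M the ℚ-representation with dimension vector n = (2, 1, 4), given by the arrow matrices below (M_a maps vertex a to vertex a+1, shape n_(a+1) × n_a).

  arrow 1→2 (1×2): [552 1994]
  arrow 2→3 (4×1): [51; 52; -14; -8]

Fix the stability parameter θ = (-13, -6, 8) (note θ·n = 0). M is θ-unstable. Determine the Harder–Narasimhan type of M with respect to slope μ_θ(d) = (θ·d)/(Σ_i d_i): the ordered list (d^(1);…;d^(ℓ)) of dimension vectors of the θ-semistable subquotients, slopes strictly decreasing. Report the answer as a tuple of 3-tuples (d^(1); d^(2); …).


Interval decomposition of M: I[1,1], I[1,3], I[3,3]^3.
HN type (ℓ=3): μ^(1)=8; μ^(2)=-6; μ^(3)=-13

((0, 0, 4); (0, 1, 0); (2, 0, 0))


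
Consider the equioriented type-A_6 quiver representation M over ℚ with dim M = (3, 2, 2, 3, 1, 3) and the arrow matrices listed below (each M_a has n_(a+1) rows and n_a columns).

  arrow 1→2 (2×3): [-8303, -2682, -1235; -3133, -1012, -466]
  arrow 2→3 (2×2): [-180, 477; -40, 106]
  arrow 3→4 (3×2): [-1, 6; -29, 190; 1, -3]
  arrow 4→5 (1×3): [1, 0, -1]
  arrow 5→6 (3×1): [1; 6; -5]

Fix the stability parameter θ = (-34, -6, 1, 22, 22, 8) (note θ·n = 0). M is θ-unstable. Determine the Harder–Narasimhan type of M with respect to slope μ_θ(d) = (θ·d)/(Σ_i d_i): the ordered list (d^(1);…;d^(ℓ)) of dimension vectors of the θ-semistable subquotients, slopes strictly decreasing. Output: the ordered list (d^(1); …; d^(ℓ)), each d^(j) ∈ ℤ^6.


Barcode: M ≅ I[1,1], I[1,2], I[1,4], I[3,6], I[4,4], I[6,6]^2. HN layers by μ_θ (6 steps, strictly decreasing):
  μ^(1)=22; μ^(2)=52/3; μ^(3)=8; μ^(4)=1; μ^(5)=-6; μ^(6)=-34

((0, 0, 0, 2, 0, 0); (0, 0, 0, 1, 1, 1); (0, 0, 0, 0, 0, 2); (0, 0, 2, 0, 0, 0); (0, 2, 0, 0, 0, 0); (3, 0, 0, 0, 0, 0))


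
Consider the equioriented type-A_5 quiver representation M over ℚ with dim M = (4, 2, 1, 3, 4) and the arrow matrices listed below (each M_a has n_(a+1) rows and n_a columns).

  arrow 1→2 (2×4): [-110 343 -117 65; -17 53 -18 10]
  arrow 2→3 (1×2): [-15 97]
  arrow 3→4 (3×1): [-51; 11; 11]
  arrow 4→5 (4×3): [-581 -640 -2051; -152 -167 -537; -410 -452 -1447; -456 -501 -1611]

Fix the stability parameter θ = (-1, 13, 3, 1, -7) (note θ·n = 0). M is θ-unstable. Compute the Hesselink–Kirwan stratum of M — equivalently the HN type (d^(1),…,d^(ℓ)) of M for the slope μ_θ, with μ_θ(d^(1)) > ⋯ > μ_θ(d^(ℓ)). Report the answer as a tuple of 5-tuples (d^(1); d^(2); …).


Interval decomposition of M: I[1,1]^2, I[1,2], I[1,5], I[4,5]^2, I[5,5].
HN type (ℓ=5): μ^(1)=13; μ^(2)=5/2; μ^(3)=-1; μ^(4)=-3; μ^(5)=-7

((0, 1, 0, 0, 0); (0, 1, 1, 1, 1); (4, 0, 0, 0, 0); (0, 0, 0, 2, 2); (0, 0, 0, 0, 1))


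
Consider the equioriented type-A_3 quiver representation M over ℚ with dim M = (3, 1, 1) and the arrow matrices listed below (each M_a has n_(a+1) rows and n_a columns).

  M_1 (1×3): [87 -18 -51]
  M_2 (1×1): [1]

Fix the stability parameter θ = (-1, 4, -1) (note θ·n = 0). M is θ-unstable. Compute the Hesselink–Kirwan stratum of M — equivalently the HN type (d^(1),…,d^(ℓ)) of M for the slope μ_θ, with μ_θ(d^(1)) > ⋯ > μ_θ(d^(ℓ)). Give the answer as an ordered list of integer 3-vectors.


Via rank(M_{q-1}∘⋯∘M_p): M ≅ I[1,1]^2, I[1,3].
μ_θ-semistable layers: μ^(1)=3/2; μ^(2)=-1

((0, 1, 1); (3, 0, 0))


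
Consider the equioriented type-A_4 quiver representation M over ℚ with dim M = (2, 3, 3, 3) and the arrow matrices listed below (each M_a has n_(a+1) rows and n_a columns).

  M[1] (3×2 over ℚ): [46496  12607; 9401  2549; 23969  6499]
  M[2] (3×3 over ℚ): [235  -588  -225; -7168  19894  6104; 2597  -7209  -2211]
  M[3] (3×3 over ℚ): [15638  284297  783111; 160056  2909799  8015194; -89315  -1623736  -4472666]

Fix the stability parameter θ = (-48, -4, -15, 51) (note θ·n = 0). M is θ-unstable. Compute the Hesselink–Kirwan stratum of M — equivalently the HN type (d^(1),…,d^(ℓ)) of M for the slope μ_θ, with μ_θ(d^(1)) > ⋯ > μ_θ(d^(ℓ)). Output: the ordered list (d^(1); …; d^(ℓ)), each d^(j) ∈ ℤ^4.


Interval decomposition of M: I[1,4]^2, I[2,2], I[3,4].
HN type (ℓ=5): μ^(1)=51; μ^(2)=-4; μ^(3)=-19/2; μ^(4)=-15; μ^(5)=-48

((0, 0, 0, 3); (0, 1, 0, 0); (0, 2, 2, 0); (0, 0, 1, 0); (2, 0, 0, 0))


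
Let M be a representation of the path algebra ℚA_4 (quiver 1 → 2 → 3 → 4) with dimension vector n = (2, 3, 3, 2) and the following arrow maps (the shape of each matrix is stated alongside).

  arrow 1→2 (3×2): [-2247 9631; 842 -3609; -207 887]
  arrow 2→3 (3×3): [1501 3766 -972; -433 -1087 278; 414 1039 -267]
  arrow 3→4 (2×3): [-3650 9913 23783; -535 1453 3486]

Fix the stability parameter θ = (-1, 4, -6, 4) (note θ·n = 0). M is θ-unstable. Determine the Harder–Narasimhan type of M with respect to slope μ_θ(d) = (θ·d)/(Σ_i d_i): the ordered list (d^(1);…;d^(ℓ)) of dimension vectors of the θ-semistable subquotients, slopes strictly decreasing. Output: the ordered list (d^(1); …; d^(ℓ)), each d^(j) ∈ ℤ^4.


Interval decomposition of M: I[1,3], I[1,4], I[2,4].
HN type (ℓ=2): μ^(1)=4; μ^(2)=-1

((0, 0, 0, 2); (2, 3, 3, 0))


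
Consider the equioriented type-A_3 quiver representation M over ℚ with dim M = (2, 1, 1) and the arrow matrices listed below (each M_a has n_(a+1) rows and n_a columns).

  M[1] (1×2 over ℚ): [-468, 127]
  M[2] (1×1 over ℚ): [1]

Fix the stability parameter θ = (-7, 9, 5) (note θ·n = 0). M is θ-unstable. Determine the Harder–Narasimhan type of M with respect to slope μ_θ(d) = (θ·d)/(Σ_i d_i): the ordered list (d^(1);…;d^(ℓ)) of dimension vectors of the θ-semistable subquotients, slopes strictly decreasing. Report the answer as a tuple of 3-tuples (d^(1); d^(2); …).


Interval decomposition of M: I[1,1], I[1,3].
HN type (ℓ=2): μ^(1)=7; μ^(2)=-7

((0, 1, 1); (2, 0, 0))


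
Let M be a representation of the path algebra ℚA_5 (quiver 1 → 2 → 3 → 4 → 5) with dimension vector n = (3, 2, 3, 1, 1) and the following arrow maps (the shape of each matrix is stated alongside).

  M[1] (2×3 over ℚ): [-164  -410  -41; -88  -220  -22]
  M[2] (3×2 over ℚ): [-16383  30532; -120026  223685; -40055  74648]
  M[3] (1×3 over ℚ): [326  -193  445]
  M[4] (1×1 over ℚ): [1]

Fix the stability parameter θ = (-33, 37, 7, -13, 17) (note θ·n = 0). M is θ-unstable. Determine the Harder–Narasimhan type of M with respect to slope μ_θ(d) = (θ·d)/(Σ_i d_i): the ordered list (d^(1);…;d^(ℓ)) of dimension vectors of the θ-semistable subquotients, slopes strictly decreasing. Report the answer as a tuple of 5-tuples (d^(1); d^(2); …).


Barcode: M ≅ I[1,1]^2, I[1,5], I[2,3], I[3,3]. HN layers by μ_θ (5 steps, strictly decreasing):
  μ^(1)=22; μ^(2)=17; μ^(3)=31/3; μ^(4)=7; μ^(5)=-33

((0, 1, 1, 0, 0); (0, 0, 0, 0, 1); (0, 1, 1, 1, 0); (0, 0, 1, 0, 0); (3, 0, 0, 0, 0))


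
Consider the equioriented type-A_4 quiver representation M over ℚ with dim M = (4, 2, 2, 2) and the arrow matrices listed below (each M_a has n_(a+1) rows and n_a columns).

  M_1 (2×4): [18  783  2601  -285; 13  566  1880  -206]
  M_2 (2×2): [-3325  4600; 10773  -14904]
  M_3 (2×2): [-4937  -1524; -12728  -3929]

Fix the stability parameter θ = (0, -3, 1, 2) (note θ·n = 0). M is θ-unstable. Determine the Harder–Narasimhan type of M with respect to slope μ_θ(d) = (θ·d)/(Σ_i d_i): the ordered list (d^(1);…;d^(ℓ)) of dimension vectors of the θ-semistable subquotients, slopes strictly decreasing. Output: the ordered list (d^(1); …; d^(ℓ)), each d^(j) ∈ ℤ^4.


Interval decomposition of M: I[1,1]^2, I[1,2], I[1,4], I[3,4].
HN type (ℓ=4): μ^(1)=2; μ^(2)=1; μ^(3)=0; μ^(4)=-3/2

((0, 0, 0, 2); (0, 0, 2, 0); (2, 0, 0, 0); (2, 2, 0, 0))


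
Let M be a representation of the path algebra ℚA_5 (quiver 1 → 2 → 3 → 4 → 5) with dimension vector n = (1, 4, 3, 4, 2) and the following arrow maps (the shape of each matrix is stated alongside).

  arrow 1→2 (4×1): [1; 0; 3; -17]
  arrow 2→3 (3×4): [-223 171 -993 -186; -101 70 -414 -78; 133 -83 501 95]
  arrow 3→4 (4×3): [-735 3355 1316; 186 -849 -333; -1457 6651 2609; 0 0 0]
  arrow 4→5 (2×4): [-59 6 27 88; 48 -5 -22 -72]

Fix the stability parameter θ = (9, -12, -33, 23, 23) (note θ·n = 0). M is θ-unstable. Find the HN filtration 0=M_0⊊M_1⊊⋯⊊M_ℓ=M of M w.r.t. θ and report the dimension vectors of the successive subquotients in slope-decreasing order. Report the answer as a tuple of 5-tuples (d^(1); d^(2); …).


Via rank(M_{q-1}∘⋯∘M_p): M ≅ I[1,5], I[2,2], I[2,4], I[2,5], I[4,4].
μ_θ-semistable layers: μ^(1)=23; μ^(2)=-12; μ^(3)=-45/2

((0, 0, 0, 4, 2); (1, 2, 1, 0, 0); (0, 2, 2, 0, 0))


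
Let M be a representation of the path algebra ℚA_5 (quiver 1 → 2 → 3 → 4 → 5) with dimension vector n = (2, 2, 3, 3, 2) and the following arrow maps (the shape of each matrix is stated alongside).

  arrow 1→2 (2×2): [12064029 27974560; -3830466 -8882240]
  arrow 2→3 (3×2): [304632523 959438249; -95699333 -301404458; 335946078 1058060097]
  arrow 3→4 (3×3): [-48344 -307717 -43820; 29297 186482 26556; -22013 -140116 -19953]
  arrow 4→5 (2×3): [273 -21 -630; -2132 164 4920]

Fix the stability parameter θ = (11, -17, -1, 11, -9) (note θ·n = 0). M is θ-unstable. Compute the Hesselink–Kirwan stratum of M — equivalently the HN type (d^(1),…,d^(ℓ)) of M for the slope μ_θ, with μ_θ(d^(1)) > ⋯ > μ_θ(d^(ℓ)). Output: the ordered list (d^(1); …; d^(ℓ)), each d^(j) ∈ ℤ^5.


Via rank(M_{q-1}∘⋯∘M_p): M ≅ I[1,1], I[1,4], I[2,5], I[3,4], I[5,5].
μ_θ-semistable layers: μ^(1)=11; μ^(2)=1; μ^(3)=-1; μ^(4)=-3; μ^(5)=-9; μ^(6)=-17

((1, 0, 0, 2, 0); (0, 0, 0, 1, 1); (0, 0, 3, 0, 0); (1, 1, 0, 0, 0); (0, 0, 0, 0, 1); (0, 1, 0, 0, 0))


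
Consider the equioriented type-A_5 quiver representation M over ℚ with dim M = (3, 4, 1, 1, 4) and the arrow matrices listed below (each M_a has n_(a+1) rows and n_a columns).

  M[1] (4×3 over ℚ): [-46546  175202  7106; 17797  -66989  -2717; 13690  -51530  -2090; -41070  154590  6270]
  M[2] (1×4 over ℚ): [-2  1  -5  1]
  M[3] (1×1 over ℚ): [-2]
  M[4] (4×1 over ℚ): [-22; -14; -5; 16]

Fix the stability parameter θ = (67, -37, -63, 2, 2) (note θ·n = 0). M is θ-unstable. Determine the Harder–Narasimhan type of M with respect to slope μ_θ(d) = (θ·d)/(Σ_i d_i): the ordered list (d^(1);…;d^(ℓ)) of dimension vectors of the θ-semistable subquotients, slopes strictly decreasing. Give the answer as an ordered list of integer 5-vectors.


Via rank(M_{q-1}∘⋯∘M_p): M ≅ I[1,1]^2, I[1,5], I[2,2]^3, I[5,5]^3.
μ_θ-semistable layers: μ^(1)=67; μ^(2)=2; μ^(3)=-11; μ^(4)=-37

((2, 0, 0, 0, 0); (0, 0, 0, 1, 4); (1, 1, 1, 0, 0); (0, 3, 0, 0, 0))
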